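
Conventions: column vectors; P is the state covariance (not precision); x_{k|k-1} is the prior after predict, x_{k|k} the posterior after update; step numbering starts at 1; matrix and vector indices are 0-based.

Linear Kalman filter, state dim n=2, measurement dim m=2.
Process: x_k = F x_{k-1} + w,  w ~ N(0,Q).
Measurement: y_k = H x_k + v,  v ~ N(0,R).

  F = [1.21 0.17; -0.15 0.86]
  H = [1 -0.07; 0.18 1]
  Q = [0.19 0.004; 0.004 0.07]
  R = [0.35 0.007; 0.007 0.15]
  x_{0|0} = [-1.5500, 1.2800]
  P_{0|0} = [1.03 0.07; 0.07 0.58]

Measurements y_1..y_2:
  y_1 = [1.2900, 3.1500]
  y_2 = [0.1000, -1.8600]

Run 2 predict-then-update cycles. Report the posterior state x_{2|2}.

x_post = [0.5240, 0.0140]

step 1: x^-=[-1.6579, 1.3333]  P^-=[1.7436 -0.0271; -0.0271 0.5041]  S=[2.0998 0.2588; 0.2588 0.7008]  K=[0.8180 0.1071; -0.1231 0.7578]  nu=[3.0412, 2.1151]  x^+=[1.0564, 2.5617]  P^+=[0.2850 -0.0295; -0.0295 0.1181]
step 2: x^-=[1.7138, 2.0446]  P^-=[0.5985 -0.0604; -0.0604 0.1714]  S=[0.9578 0.0431; 0.0431 0.3190]  K=[0.6264 0.0637; -0.0988 0.5165]  nu=[-1.4706, -4.2131]  x^+=[0.5240, 0.0140]  P^+=[0.2179 -0.0253; -0.0253 0.0813]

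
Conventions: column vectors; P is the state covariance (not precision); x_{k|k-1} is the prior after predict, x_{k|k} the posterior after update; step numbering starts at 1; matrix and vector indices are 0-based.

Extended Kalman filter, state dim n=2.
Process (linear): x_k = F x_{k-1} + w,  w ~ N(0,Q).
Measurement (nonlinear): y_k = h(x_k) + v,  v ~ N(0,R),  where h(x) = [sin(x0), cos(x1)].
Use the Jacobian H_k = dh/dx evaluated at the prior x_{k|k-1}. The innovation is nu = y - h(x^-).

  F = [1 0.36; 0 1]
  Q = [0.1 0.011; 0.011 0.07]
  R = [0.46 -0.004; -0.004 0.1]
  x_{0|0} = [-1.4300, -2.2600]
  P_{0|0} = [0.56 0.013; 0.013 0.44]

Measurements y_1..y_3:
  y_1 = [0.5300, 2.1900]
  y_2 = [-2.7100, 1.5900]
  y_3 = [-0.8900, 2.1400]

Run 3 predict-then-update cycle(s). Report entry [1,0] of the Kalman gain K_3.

step 1: x^-=[-2.2436, -2.2600]  P^-=[0.7264 0.1824; 0.1824 0.5100]  H_jac=[-0.6232 0.0000; 0.0000 0.7718]  S=[0.7421 -0.0917; -0.0917 0.4038]  K=[-0.5833 0.2161; -0.0336 0.9672]  nu=[1.3121, 2.8259]  x^+=[-2.3981, 0.4291]  P^+=[0.4319 0.0310; 0.0310 0.1255]
step 2: x^-=[-2.2436, 0.4291]  P^-=[0.5705 0.0872; 0.0872 0.1955]  H_jac=[-0.6232 0.0000; 0.0000 -0.4160]  S=[0.6816 0.0186; 0.0186 0.1338]  K=[-0.5162 -0.1993; -0.0634 -0.5989]  nu=[-1.9279, 0.6807]  x^+=[-1.3840, 0.1436]  P^+=[0.3798 0.0429; 0.0429 0.1433]
step 3: x^-=[-1.3323, 0.1436]  P^-=[0.5292 0.1055; 0.1055 0.2133]  H_jac=[0.2362 0.0000; 0.0000 -0.1432]  S=[0.4895 -0.0076; -0.0076 0.1044]  K=[0.2534 -0.1264; 0.0465 -0.2892]  nu=[0.0817, 1.1503]  x^+=[-1.4570, -0.1853]  P^+=[0.4957 0.0954; 0.0954 0.2034]

K[1,0] = 0.0465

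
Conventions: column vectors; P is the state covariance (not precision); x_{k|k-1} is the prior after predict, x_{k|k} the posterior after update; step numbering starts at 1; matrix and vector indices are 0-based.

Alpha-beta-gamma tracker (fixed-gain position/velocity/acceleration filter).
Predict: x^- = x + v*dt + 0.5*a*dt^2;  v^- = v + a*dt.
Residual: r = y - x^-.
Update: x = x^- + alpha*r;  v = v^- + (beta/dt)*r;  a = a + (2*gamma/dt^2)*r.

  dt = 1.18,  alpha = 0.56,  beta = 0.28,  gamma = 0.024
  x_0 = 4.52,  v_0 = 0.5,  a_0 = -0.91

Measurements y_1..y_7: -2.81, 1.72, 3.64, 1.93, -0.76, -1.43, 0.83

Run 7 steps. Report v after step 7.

step 1: x_pred=4.4765  r=-7.2865  x^+=0.3960  v^+=-2.3028  a^+=-1.1612
step 2: x_pred=-3.1297  r=4.8497  x^+=-0.4139  v^+=-2.5222  a^+=-0.9940
step 3: x_pred=-4.0821  r=7.7221  x^+=0.2423  v^+=-1.8628  a^+=-0.7278
step 4: x_pred=-2.4625  r=4.3925  x^+=-0.0027  v^+=-1.6793  a^+=-0.5764
step 5: x_pred=-2.3855  r=1.6255  x^+=-1.4752  v^+=-1.9737  a^+=-0.5203
step 6: x_pred=-4.1665  r=2.7365  x^+=-2.6340  v^+=-1.9384  a^+=-0.4260
step 7: x_pred=-5.2179  r=6.0479  x^+=-1.8311  v^+=-1.0060  a^+=-0.2175

v_post = -1.0060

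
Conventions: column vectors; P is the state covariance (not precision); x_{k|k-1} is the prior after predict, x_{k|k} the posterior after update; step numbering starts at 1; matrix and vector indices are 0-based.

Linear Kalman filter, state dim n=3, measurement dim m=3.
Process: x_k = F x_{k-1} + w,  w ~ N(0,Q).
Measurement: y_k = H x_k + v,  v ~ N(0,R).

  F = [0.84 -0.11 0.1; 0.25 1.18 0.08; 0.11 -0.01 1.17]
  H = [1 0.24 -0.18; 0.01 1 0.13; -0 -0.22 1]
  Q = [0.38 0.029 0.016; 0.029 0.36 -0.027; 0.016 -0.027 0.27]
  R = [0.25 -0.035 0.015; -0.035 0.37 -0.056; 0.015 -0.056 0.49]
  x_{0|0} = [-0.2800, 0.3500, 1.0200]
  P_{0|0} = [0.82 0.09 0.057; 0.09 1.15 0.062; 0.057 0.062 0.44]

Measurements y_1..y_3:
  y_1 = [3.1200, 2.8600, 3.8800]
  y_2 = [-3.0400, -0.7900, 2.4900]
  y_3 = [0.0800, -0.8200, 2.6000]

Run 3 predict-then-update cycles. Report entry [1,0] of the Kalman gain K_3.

K[1,0] = 0.0910

step 1: x^-=[-0.1717, 0.4246, 1.1591]  P^-=[0.9685 0.1542 0.1913; 0.1542 2.0824 0.1373; 0.1913 0.1373 0.8954]  S=[1.3607 0.6122 -0.0604; 0.6122 2.5069 -0.2627; -0.0604 -0.2627 1.4257]  K=[0.7633 -0.0980 0.1246; 0.0960 0.8074 -0.0721; -0.0015 0.1692 0.6379]  nu=[3.3984, 2.2864, 2.8143]  x^+=[2.5488, 2.3939, 3.3363]  P^+=[0.2262 -0.0801 0.0604; -0.0801 0.3019 -0.0127; 0.0604 -0.0127 0.3003]
step 2: x^-=[2.2113, 3.7289, 4.1599]  P^-=[0.5715 -0.0333 0.1357; -0.0333 0.7492 -0.0058; 0.1357 -0.0058 0.6999]  S=[0.8230 0.1190 -0.0092; 0.1190 1.1292 -0.1340; -0.0092 -0.1340 1.2287]  K=[0.6657 -0.0654 0.1142; 0.0852 0.6454 -0.0678; -0.0046 0.1468 0.5866]  nu=[-5.3974, -5.0818, -0.8496]  x^+=[-1.1467, 0.0467, 2.9406]  P^+=[0.1956 -0.0631 0.0557; -0.0631 0.2422 -0.0148; 0.0557 -0.0148 0.2759]
step 3: x^-=[-0.6743, 0.0037, 3.3139]  P^-=[0.5451 -0.0164 0.1252; -0.0164 0.6734 -0.0103; 0.1252 -0.0103 0.6649]  S=[0.8033 0.1176 -0.0143; 0.1176 1.0520 -0.1265; -0.0143 -0.1265 1.1920]  K=[0.6556 -0.0550 0.1101; 0.0910 0.6206 -0.0660; -0.0070 0.1434 0.5748]  nu=[1.3499, -1.2477, -0.7131]  x^+=[0.2008, -0.6007, 2.7157]  P^+=[0.1912 -0.0584 0.0540; -0.0584 0.2326 -0.0146; 0.0540 -0.0146 0.2703]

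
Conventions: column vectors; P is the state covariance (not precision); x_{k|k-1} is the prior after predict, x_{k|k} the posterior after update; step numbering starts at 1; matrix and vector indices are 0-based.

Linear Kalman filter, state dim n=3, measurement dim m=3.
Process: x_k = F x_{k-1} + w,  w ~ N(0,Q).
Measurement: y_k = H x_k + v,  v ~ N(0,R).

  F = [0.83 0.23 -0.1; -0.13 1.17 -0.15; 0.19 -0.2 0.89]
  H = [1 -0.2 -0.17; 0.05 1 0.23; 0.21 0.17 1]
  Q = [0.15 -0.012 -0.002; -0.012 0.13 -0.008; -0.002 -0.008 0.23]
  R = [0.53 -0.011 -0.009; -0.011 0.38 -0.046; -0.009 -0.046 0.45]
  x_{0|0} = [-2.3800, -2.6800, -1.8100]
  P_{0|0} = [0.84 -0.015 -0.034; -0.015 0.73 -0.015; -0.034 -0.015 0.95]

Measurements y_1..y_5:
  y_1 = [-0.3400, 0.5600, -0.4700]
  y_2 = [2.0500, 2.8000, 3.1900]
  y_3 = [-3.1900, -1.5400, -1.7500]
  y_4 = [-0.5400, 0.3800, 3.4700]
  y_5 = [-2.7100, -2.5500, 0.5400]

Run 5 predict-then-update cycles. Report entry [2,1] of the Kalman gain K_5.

step 1: x^-=[-2.4108, -2.5547, -1.5271]  P^-=[0.7774 0.1000 -0.0137; 0.1000 1.1734 -0.3413; -0.0137 -0.3413 1.0370]  S=[1.3257 -0.0777 0.0158; -0.0777 1.4629 0.0660; 0.0158 0.0660 1.4406]  K=[0.5788 0.1188 0.1038; -0.0121 0.7566 -0.1184; -0.1062 -0.1072 0.6837]  nu=[1.3003, 3.5865, 1.9977]  x^+=[-1.0247, -0.0936, -0.6840]  P^+=[0.3043 0.0262 -0.0323; 0.0262 0.3260 -0.1489; -0.0323 -0.1489 0.3456]
step 2: x^-=[-0.8036, 0.1263, -0.7847]  P^-=[0.4025 0.0989 -0.0597; 0.0989 0.6322 -0.2863; -0.0597 -0.2863 0.5679]  S=[0.9355 0.0070 -0.0219; 0.0070 0.9201 -0.0854; -0.0219 -0.0854 0.9386]  K=[0.4206 0.1173 0.0649; 0.0154 0.6104 -0.1125; -0.0926 -0.1229 0.5265]  nu=[2.7454, 2.8943, 4.1220]  x^+=[0.9580, 1.4716, 0.7758]  P^+=[0.2222 0.0333 -0.0323; 0.0333 0.2654 -0.1309; -0.0323 -0.1309 0.2725]
step 3: x^-=[1.0560, 1.4809, 0.5782]  P^-=[0.3439 0.0943 -0.0602; 0.0943 0.5378 -0.2393; -0.0602 -0.2393 0.4976]  S=[0.8763 0.0109 -0.0308; 0.0109 0.8429 -0.0705; -0.0308 -0.0705 0.8784]  K=[0.3831 0.1155 0.0547; 0.0207 0.5697 -0.0994; -0.0918 -0.1092 0.4938]  nu=[-3.8516, -3.2066, -2.8017]  x^+=[-0.9431, -0.1473, -0.1013]  P^+=[0.2027 0.0345 -0.0326; 0.0345 0.2468 -0.1203; -0.0326 -0.1203 0.2554]
step 4: x^-=[-0.8065, -0.0346, -0.2399]  P^-=[0.3293 0.0907 -0.0588; 0.0907 0.5074 -0.2205; -0.0588 -0.2205 0.4786]  S=[0.8622 0.0097 -0.0331; 0.0097 0.8199 -0.0612; -0.0331 -0.0612 0.8646]  K=[0.3733 0.1137 0.0521; 0.0212 0.5554 -0.0930; -0.0917 -0.1009 0.4853]  nu=[0.2188, 0.5101, 3.8851]  x^+=[-0.4643, -0.1081, 1.5740]  P^+=[0.1975 0.0343 -0.0324; 0.0343 0.2400 -0.1156; -0.0324 -0.1156 0.2503]
step 5: x^-=[-0.5676, -0.3022, 1.3342]  P^-=[0.3250 0.0884 -0.0577; 0.0884 0.4963 -0.2131; -0.0577 -0.2131 0.4726]  S=[0.8583 0.0083 -0.0335; 0.0083 0.8117 -0.0573; -0.0335 -0.0573 0.8609]  K=[0.3704 0.1125 0.0516; 0.0207 0.5500 -0.0905; -0.0914 -0.0972 0.4828]  nu=[-1.9760, -2.5263, -0.6237]  x^+=[-1.6159, -1.6761, 1.4592]  P^+=[0.1959 0.0339 -0.0322; 0.0339 0.2374 -0.1137; -0.0322 -0.1137 0.2486]

K[2,1] = -0.0972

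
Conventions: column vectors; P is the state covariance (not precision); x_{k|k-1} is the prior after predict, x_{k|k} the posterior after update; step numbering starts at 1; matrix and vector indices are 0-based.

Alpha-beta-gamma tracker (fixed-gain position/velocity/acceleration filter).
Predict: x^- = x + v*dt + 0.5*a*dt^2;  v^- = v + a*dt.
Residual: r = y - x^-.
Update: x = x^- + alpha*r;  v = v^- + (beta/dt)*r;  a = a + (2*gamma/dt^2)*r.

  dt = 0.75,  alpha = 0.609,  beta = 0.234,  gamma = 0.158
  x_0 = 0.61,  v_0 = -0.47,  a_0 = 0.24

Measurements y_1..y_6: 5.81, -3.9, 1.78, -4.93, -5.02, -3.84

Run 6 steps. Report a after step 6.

step 1: x_pred=0.3250  r=5.4850  x^+=3.6654  v^+=1.4213  a^+=3.3214
step 2: x_pred=5.6655  r=-9.5655  x^+=-0.1599  v^+=0.9279  a^+=-2.0523
step 3: x_pred=-0.0412  r=1.8212  x^+=1.0679  v^+=-0.0431  a^+=-1.0292
step 4: x_pred=0.7461  r=-5.6761  x^+=-2.7106  v^+=-2.5860  a^+=-4.2179
step 5: x_pred=-5.8364  r=0.8164  x^+=-5.3392  v^+=-5.4947  a^+=-3.7593
step 6: x_pred=-10.5176  r=6.6776  x^+=-6.4509  v^+=-6.2308  a^+=-0.0080

a_post = -0.0080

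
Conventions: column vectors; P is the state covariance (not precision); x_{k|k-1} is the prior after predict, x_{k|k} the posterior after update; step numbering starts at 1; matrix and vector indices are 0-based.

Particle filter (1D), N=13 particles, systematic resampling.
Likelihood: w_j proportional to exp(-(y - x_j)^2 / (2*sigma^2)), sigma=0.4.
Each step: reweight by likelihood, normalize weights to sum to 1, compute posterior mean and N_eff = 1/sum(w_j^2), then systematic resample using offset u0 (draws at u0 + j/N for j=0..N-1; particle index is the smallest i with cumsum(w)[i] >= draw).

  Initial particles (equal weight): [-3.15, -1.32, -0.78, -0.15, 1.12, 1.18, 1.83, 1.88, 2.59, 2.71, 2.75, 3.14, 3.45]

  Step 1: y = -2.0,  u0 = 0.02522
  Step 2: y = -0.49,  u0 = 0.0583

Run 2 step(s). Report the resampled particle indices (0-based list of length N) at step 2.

resampled_idx = [1, 2, 3, 4, 5, 6, 7, 8, 9, 10, 10, 11, 12]

step 1: w=[0.0614, 0.9020, 0.0365, 0.0001, 0.0000, 0.0000, 0.0000, 0.0000, 0.0000, 0.0000, 0.0000, 0.0000, 0.0000]  mean=-1.4125  Neff=1.2214  idx=[0, 1, 1, 1, 1, 1, 1, 1, 1, 1, 1, 1, 1]
step 2: w=[0.0000, 0.0833, 0.0833, 0.0833, 0.0833, 0.0833, 0.0833, 0.0833, 0.0833, 0.0833, 0.0833, 0.0833, 0.0833]  mean=-1.3200  Neff=12.0000  idx=[1, 2, 3, 4, 5, 6, 7, 8, 9, 10, 10, 11, 12]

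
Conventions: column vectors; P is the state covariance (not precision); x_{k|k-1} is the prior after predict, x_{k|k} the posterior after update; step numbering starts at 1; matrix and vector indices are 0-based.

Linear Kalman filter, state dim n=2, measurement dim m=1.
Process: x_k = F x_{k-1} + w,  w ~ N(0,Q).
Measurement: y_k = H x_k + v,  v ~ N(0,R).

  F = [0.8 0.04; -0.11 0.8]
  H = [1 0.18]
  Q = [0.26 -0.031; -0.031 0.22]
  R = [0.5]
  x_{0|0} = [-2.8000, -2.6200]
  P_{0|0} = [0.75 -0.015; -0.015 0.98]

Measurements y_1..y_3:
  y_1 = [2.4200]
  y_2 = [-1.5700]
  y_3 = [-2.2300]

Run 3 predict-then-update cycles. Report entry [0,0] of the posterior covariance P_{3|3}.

P_post[0,0] = 0.2413

step 1: x^-=[-2.3448, -1.7880]  P^-=[0.7406 -0.0752; -0.0752 0.8589]  S=[1.2414]  K=[0.5857; 0.0640]  nu=[5.0866]  x^+=[0.6345, -1.4625]  P^+=[0.3148 -0.1217; -0.1217 0.8538]
step 2: x^-=[0.4491, -1.2398]  P^-=[0.4550 -0.1087; -0.1087 0.7917]  S=[0.9415]  K=[0.4625; 0.0359]  nu=[-1.7959]  x^+=[-0.3815, -1.3042]  P^+=[0.2536 -0.1243; -0.1243 0.7905]
step 3: x^-=[-0.3574, -1.0014]  P^-=[0.4156 -0.1071; -0.1071 0.7509]  S=[0.9014]  K=[0.4397; 0.0312]  nu=[-1.6924]  x^+=[-1.1015, -1.0542]  P^+=[0.2413 -0.1194; -0.1194 0.7500]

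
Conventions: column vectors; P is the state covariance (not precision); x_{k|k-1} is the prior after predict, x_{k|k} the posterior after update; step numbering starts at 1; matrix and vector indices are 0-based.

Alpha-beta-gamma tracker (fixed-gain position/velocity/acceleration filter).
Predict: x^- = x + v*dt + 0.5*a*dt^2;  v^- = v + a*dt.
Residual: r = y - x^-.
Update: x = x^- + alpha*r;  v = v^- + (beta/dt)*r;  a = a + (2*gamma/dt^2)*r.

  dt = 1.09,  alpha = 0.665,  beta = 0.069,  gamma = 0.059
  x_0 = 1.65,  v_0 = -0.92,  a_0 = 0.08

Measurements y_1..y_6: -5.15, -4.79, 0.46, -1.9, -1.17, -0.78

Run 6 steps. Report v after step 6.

step 1: x_pred=0.6947  r=-5.8447  x^+=-3.1920  v^+=-1.2028  a^+=-0.5005
step 2: x_pred=-4.8004  r=0.0104  x^+=-4.7935  v^+=-1.7477  a^+=-0.4995
step 3: x_pred=-6.9951  r=7.4551  x^+=-2.0375  v^+=-1.8201  a^+=0.2410
step 4: x_pred=-3.8783  r=1.9783  x^+=-2.5627  v^+=-1.4323  a^+=0.4375
step 5: x_pred=-3.8640  r=2.6940  x^+=-2.0725  v^+=-0.7849  a^+=0.7050
step 6: x_pred=-2.5092  r=1.7292  x^+=-1.3593  v^+=0.0930  a^+=0.8768

v_post = 0.0930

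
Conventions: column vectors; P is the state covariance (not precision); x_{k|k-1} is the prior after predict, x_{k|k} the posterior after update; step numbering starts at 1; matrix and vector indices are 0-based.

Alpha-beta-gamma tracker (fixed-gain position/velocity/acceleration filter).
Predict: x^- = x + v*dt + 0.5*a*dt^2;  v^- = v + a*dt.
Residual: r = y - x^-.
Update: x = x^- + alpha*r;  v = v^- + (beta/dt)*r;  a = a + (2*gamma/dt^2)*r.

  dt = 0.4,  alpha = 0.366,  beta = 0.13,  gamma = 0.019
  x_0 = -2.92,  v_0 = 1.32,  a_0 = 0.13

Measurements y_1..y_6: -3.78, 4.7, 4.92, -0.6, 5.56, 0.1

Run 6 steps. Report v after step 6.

step 1: x_pred=-2.3816  r=-1.3984  x^+=-2.8934  v^+=0.9175  a^+=-0.2021
step 2: x_pred=-2.5426  r=7.2426  x^+=0.1082  v^+=3.1905  a^+=1.5180
step 3: x_pred=1.5058  r=3.4142  x^+=2.7554  v^+=4.9073  a^+=2.3289
step 4: x_pred=4.9047  r=-5.5047  x^+=2.8900  v^+=4.0498  a^+=1.0215
step 5: x_pred=4.5916  r=0.9684  x^+=4.9460  v^+=4.7732  a^+=1.2515
step 6: x_pred=6.9554  r=-6.8554  x^+=4.4463  v^+=3.0457  a^+=-0.3767

v_post = 3.0457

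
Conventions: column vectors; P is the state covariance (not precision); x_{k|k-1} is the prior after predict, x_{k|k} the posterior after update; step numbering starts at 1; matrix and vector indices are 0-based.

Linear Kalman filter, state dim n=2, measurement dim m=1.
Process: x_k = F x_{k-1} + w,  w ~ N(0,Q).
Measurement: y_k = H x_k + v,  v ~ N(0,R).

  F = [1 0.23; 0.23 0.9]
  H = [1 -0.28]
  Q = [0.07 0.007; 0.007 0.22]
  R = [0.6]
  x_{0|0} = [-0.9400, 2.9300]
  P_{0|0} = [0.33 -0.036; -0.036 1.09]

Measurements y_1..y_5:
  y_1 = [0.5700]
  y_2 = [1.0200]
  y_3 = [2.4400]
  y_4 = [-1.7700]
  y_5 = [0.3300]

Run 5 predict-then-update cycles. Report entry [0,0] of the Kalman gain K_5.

step 1: x^-=[-0.2661, 2.4208]  P^-=[0.4411 0.2742; 0.2742 1.1055]  S=[0.9742]  K=[0.3740; -0.0362]  nu=[1.5139]  x^+=[0.3001, 2.3659]  P^+=[0.3049 0.2874; 0.2874 1.1042]
step 2: x^-=[0.8442, 2.1984]  P^-=[0.5655 0.5796; 0.5796 1.2495]  S=[0.9389]  K=[0.4295; 0.2447]  nu=[0.7913]  x^+=[1.1841, 2.3920]  P^+=[0.3923 0.4809; 0.4809 1.1933]
step 3: x^-=[1.7342, 2.4251]  P^-=[0.7467 0.8025; 0.8025 1.4064]  S=[1.0075]  K=[0.5181; 0.4057]  nu=[1.3848]  x^+=[2.4516, 2.9869]  P^+=[0.4763 0.5908; 0.5908 1.2406]
step 4: x^-=[3.1386, 3.2521]  P^-=[0.8836 0.9363; 0.9363 1.4947]  S=[1.0765]  K=[0.5773; 0.4810]  nu=[-3.9980]  x^+=[0.8305, 1.3290]  P^+=[0.5249 0.6374; 0.6374 1.2456]
step 5: x^-=[1.1362, 1.3871]  P^-=[0.9539 0.9929; 0.9929 1.5206]  S=[1.1171]  K=[0.6051; 0.5077]  nu=[-0.4178]  x^+=[0.8834, 1.1751]  P^+=[0.5450 0.6498; 0.6498 1.2327]

K[0,0] = 0.6051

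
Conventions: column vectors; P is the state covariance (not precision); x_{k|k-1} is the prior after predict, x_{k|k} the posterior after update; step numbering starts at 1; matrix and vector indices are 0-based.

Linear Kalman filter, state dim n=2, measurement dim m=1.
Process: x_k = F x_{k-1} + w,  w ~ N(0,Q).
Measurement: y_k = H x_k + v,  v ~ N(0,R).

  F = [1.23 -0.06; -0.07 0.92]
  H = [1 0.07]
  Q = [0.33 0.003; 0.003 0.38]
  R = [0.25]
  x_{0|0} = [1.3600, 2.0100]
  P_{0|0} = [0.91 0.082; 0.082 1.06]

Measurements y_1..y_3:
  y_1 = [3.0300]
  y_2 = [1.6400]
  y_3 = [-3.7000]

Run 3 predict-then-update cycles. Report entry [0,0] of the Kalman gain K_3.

K[0,0] = 0.7220

step 1: x^-=[1.5522, 1.7540]  P^-=[1.6985 -0.0407; -0.0407 1.2711]  S=[1.9490]  K=[0.8700; 0.0248]  nu=[1.3550]  x^+=[2.7311, 1.7875]  P^+=[0.2233 -0.0827; -0.0827 1.2699]
step 2: x^-=[3.2520, 1.4534]  P^-=[0.6846 -0.1803; -0.1803 1.4666]  S=[0.9165]  K=[0.7332; -0.0847]  nu=[-1.7137]  x^+=[1.9955, 1.5985]  P^+=[0.1919 -0.1234; -0.1234 1.4600]
step 3: x^-=[2.3586, 1.3309]  P^-=[0.6438 -0.2342; -0.2342 1.6326]  S=[0.8690]  K=[0.7220; -0.1380]  nu=[-6.1518]  x^+=[-2.0829, 2.1800]  P^+=[0.1908 -0.1476; -0.1476 1.6160]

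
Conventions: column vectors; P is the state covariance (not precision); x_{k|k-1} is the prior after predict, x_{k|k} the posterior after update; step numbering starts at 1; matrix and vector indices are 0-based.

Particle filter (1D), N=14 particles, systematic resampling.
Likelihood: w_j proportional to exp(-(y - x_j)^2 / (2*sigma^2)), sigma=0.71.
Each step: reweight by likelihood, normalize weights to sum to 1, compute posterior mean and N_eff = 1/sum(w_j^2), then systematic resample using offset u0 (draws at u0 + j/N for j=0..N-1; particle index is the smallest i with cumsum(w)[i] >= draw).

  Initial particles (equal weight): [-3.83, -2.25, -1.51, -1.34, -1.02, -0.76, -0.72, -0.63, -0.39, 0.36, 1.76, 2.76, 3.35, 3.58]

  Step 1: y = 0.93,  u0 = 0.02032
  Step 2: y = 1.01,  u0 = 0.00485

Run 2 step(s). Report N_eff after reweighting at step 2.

N_eff = 11.0842

step 1: w=[0.0000, 0.0000, 0.0016, 0.0036, 0.0136, 0.0347, 0.0396, 0.0528, 0.1048, 0.4276, 0.2980, 0.0213, 0.0018, 0.0006]  mean=0.5949  Neff=3.4620  idx=[5, 6, 8, 8, 9, 9, 9, 9, 9, 9, 10, 10, 10, 10]
step 2: w=[0.0068, 0.0078, 0.0216, 0.0216, 0.0994, 0.0994, 0.0994, 0.0994, 0.0994, 0.0994, 0.0865, 0.0865, 0.0865, 0.0865]  mean=0.7960  Neff=11.0842  idx=[0, 4, 4, 5, 6, 7, 7, 8, 9, 9, 10, 11, 12, 13]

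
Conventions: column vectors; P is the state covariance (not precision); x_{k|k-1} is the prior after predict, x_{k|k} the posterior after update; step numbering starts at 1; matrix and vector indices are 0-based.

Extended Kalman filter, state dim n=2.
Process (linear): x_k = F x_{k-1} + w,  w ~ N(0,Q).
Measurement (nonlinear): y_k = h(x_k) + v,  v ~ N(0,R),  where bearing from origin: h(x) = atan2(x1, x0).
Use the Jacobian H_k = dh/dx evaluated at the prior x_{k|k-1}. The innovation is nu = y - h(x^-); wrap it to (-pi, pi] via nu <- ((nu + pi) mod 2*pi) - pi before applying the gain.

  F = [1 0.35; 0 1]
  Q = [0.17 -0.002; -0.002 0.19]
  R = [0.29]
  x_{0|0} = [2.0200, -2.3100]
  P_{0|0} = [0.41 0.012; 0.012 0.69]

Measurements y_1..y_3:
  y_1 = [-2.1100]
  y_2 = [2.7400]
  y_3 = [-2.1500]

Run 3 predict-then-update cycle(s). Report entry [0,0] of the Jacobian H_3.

H_jac[0,0] = 0.1742

step 1: x^-=[1.2115, -2.3100]  P^-=[0.6729 0.2515; 0.2515 0.8800]  H_jac=[0.3395 0.1781]  S=[0.4259]  K=[0.6416; 0.5684]  nu=[-1.0222]  x^+=[0.5556, -2.8911]  P^+=[0.4976 0.0962; 0.0962 0.7424]
step 2: x^-=[-0.4562, -2.8911]  P^-=[0.8259 0.3540; 0.3540 0.9324]  H_jac=[0.3375 -0.0533]  S=[0.3740]  K=[0.6949; 0.1867]  nu=[-1.8159]  x^+=[-1.7180, -3.2301]  P^+=[0.6453 0.3055; 0.3055 0.9194]
step 3: x^-=[-2.8485, -3.2301]  P^-=[1.1418 0.6253; 0.6253 1.1094]  H_jac=[0.1742 -0.1536]  S=[0.3173]  K=[0.3240; -0.1937]  nu=[0.1435]  x^+=[-2.8020, -3.2579]  P^+=[1.1085 0.6452; 0.6452 1.0974]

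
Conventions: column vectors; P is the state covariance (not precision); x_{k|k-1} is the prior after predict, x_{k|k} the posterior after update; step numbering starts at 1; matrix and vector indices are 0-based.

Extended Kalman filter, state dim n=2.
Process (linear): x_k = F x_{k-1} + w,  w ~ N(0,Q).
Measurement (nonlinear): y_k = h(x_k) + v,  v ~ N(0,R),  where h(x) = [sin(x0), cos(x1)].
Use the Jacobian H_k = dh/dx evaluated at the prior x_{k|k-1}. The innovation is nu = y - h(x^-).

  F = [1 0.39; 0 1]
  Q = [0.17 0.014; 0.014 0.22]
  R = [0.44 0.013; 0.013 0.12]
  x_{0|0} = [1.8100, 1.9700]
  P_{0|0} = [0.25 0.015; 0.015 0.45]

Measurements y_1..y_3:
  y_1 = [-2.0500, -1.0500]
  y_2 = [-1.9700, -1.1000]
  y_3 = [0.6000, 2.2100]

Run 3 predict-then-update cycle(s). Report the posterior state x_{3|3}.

step 1: x^-=[2.5783, 1.9700]  P^-=[0.5001 0.2045; 0.2045 0.6700]  H_jac=[-0.8455 0.0000; 0.0000 -0.9214]  S=[0.7975 0.1723; 0.1723 0.6888]  K=[-0.4980 -0.1490; -0.0245 -0.8901]  nu=[-2.5840, -0.6613]  x^+=[3.9637, 2.6219]  P^+=[0.2615 0.0264; 0.0264 0.1163]
step 2: x^-=[4.9863, 2.6219]  P^-=[0.4698 0.0858; 0.0858 0.3363]  H_jac=[0.2705 0.0000; 0.0000 -0.4966]  S=[0.4744 0.0015; 0.0015 0.2029]  K=[0.2685 -0.2119; 0.0515 -0.8233]  nu=[-1.0073, -0.2320]  x^+=[4.7650, 2.7611]  P^+=[0.4266 0.0442; 0.0442 0.1976]
step 3: x^-=[5.8418, 2.7611]  P^-=[0.6611 0.1352; 0.1352 0.4176]  H_jac=[0.9042 0.0000; 0.0000 -0.3714]  S=[0.9805 -0.0324; -0.0324 0.1776]  K=[0.6040 -0.1726; 0.0964 -0.8557]  nu=[1.0272, 3.1385]  x^+=[5.9206, 0.1746]  P^+=[0.2914 0.0346; 0.0346 0.2731]

x_post = [5.9206, 0.1746]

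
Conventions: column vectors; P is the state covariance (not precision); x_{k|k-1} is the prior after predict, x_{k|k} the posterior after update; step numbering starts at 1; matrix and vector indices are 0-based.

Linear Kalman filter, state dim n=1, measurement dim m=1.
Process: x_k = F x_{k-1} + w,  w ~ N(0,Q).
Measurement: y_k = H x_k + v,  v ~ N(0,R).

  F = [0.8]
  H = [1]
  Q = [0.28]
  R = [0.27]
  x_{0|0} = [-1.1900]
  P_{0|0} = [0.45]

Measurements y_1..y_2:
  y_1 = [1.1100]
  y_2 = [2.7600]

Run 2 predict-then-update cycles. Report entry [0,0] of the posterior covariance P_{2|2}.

P_post[0,0] = 0.1607

step 1: x^-=[-0.9520]  P^-=[0.5680]  S=[0.8380]  K=[0.6778]  nu=[2.0620]  x^+=[0.4456]  P^+=[0.1830]
step 2: x^-=[0.3565]  P^-=[0.3971]  S=[0.6671]  K=[0.5953]  nu=[2.4035]  x^+=[1.7873]  P^+=[0.1607]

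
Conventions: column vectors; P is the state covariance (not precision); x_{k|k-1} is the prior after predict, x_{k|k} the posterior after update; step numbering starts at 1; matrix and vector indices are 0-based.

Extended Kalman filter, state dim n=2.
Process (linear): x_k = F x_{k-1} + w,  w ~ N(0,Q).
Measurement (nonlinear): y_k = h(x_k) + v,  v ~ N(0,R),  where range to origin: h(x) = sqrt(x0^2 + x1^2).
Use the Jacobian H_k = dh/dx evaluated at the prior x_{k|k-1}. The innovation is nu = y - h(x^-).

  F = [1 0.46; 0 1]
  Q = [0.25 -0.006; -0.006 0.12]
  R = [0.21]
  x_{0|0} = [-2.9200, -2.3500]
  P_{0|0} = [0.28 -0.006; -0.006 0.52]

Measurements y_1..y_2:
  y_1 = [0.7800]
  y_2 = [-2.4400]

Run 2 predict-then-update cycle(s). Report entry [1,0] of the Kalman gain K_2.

K[1,0] = -0.2646

step 1: x^-=[-4.0010, -2.3500]  P^-=[0.6345 0.2272; 0.2272 0.6400]  H_jac=[-0.8623 -0.5065]  S=[1.0444]  K=[-0.6341; -0.4980]  nu=[-3.8601]  x^+=[-1.5535, -0.4279]  P^+=[0.2146 -0.1025; -0.1025 0.3810]
step 2: x^-=[-1.7503, -0.4279]  P^-=[0.4509 0.0667; 0.0667 0.5010]  H_jac=[-0.9714 -0.2375]  S=[0.6946]  K=[-0.6535; -0.2646]  nu=[-4.2418]  x^+=[1.0217, 0.6947]  P^+=[0.1543 -0.0534; -0.0534 0.4524]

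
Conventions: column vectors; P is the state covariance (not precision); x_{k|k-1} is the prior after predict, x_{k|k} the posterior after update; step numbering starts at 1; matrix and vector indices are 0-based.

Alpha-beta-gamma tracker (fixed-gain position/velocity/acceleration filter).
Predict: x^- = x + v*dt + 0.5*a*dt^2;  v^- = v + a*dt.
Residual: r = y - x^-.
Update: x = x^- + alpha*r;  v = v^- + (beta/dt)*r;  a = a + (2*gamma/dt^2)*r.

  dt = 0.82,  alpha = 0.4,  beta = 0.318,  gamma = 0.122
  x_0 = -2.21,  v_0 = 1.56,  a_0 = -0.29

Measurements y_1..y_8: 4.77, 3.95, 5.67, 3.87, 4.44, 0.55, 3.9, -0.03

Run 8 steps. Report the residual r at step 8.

resid = 8.6940

step 1: x_pred=-1.0283  r=5.7983  x^+=1.2910  v^+=3.5708  a^+=1.8141
step 2: x_pred=4.8290  r=-0.8790  x^+=4.4774  v^+=4.7175  a^+=1.4951
step 3: x_pred=8.8484  r=-3.1784  x^+=7.5770  v^+=4.7109  a^+=0.3418
step 4: x_pred=11.5549  r=-7.6849  x^+=8.4809  v^+=2.0109  a^+=-2.4469
step 5: x_pred=9.3072  r=-4.8672  x^+=7.3603  v^+=-1.8831  a^+=-4.2131
step 6: x_pred=4.3997  r=-3.8497  x^+=2.8598  v^+=-6.8308  a^+=-5.6101
step 7: x_pred=-4.6275  r=8.5275  x^+=-1.2165  v^+=-8.1241  a^+=-2.5156
step 8: x_pred=-8.7240  r=8.6940  x^+=-5.2464  v^+=-6.8153  a^+=0.6392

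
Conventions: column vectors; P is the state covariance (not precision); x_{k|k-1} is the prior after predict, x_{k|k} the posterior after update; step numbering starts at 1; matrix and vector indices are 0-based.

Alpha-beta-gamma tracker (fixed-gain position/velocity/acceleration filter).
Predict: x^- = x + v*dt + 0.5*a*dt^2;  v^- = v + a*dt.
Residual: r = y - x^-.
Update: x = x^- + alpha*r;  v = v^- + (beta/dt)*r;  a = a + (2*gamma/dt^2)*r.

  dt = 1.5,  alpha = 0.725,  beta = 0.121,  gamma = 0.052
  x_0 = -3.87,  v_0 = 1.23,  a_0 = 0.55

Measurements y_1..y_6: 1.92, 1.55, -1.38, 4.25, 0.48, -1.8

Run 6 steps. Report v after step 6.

step 1: x_pred=-1.4063  r=3.3263  x^+=1.0053  v^+=2.3233  a^+=0.7037
step 2: x_pred=5.2820  r=-3.7320  x^+=2.5763  v^+=3.0779  a^+=0.5312
step 3: x_pred=7.7908  r=-9.1708  x^+=1.1420  v^+=3.1350  a^+=0.1074
step 4: x_pred=5.9652  r=-1.7152  x^+=4.7217  v^+=3.1577  a^+=0.0281
step 5: x_pred=9.4897  r=-9.0097  x^+=2.9577  v^+=2.4730  a^+=-0.3884
step 6: x_pred=6.2302  r=-8.0302  x^+=0.4083  v^+=1.2426  a^+=-0.7596

v_post = 1.2426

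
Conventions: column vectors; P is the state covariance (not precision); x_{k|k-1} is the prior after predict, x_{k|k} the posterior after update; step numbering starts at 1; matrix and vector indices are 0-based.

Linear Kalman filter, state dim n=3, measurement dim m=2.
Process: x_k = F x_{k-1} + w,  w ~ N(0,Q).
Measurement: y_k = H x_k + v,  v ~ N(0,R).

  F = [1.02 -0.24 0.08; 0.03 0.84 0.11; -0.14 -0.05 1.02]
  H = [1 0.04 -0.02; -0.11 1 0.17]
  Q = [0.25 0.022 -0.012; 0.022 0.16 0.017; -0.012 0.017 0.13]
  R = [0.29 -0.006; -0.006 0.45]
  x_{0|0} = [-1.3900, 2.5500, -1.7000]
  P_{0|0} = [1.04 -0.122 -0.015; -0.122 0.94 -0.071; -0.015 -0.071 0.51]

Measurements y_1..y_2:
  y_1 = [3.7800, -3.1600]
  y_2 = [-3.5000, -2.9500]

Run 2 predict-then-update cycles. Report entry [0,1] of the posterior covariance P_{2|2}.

P_post[0,1] = -0.0070

step 1: x^-=[-2.1658, 1.9133, -1.6669]  P^-=[1.4494 -0.2395 -0.1033; -0.2395 0.8110 -0.0158; -0.1033 -0.0158 0.6932]  S=[1.7260 -0.3913; -0.3913 1.3498]  K=[0.8193 -0.0710; 0.0219 0.6247; -0.0526 0.0688]  nu=[5.8359, -5.0282]  x^+=[2.9726, -1.1002, -2.3199]  P^+=[0.2385 -0.0108 0.0013; -0.0108 0.2941 -0.0841; 0.0013 -0.0841 0.6792]
step 2: x^-=[3.1105, -1.0902, -2.7274]  P^-=[0.5282 -0.0365 0.0353; -0.0365 0.3599 0.0096; 0.0353 0.0096 0.8501]  S=[0.8147 -0.0830; -0.0830 0.8508]  K=[0.6414 -0.0416; 0.0165 0.4312; 0.0413 0.1806]  nu=[-6.6215, -1.0540]  x^+=[-1.0924, -1.6542, -3.1915]  P^+=[0.1871 -0.0070 0.0296; -0.0070 0.2026 -0.0555; 0.0296 -0.0555 0.8222]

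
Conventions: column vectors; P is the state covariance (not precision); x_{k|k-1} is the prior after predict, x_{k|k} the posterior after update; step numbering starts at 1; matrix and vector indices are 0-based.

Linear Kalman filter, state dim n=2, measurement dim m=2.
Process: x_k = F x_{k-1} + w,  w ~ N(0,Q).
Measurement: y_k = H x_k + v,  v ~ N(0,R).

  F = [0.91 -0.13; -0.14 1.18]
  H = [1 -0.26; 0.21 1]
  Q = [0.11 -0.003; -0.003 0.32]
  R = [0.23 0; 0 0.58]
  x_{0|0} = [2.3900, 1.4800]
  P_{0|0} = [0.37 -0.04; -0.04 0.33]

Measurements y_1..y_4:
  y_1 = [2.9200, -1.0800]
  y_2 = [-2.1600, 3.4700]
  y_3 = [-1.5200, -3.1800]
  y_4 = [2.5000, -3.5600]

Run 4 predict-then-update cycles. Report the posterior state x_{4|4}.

x_post = [0.5368, -2.6157]

step 1: x^-=[1.9825, 1.4118]  P^-=[0.4314 -0.1444; -0.1444 0.8000]  S=[0.7906 -0.2539; -0.2539 1.3383]  K=[0.6179 0.0770; -0.2780 0.5223]  nu=[1.3046, -2.9081]  x^+=[2.5646, -0.4698]  P^+=[0.1458 0.0141; 0.0141 0.3000]
step 2: x^-=[2.3949, -0.9135]  P^-=[0.2325 -0.0522; -0.0522 0.7359]  S=[0.5394 -0.1919; -0.1919 1.3042]  K=[0.4804 0.0681; -0.2678 0.5164]  nu=[-4.7924, 3.8805]  x^+=[0.3568, 2.3742]  P^+=[0.1145 0.0154; 0.0154 0.2963]
step 3: x^-=[0.0161, 2.7516]  P^-=[0.2062 -0.0462; -0.0462 0.7297]  S=[0.5095 -0.1901; -0.1901 1.2994]  K=[0.4521 0.0639; -0.2711 0.5144]  nu=[-0.8206, -5.9350]  x^+=[-0.7342, -0.0792]  P^+=[0.1077 0.0144; 0.0144 0.2953]
step 4: x^-=[-0.6578, 0.0094]  P^-=[0.2008 -0.0463; -0.0463 0.7286]  S=[0.5041 -0.1910; -0.1910 1.2980]  K=[0.4458 0.0624; -0.2729 0.5137]  nu=[3.1603, -3.4312]  x^+=[0.5368, -2.6157]  P^+=[0.1062 0.0139; 0.0139 0.2950]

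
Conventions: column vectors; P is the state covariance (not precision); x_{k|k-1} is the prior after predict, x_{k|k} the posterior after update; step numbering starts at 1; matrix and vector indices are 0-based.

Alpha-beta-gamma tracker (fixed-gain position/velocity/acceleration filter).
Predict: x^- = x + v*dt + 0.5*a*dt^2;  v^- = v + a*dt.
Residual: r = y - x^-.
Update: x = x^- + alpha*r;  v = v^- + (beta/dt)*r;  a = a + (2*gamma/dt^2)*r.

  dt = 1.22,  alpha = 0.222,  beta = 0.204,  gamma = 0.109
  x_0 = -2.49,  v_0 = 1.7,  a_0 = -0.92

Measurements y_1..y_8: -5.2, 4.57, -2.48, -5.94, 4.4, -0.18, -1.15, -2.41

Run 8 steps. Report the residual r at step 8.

step 1: x_pred=-1.1007  r=-4.0993  x^+=-2.0107  v^+=-0.1079  a^+=-1.5204
step 2: x_pred=-3.2738  r=7.8438  x^+=-1.5325  v^+=-0.6512  a^+=-0.3716
step 3: x_pred=-2.6034  r=0.1234  x^+=-2.5760  v^+=-1.0838  a^+=-0.3535
step 4: x_pred=-4.1614  r=-1.7786  x^+=-4.5562  v^+=-1.8125  a^+=-0.6140
step 5: x_pred=-7.2244  r=11.6244  x^+=-4.6438  v^+=-0.6178  a^+=1.0886
step 6: x_pred=-4.5874  r=4.4074  x^+=-3.6090  v^+=1.4472  a^+=1.7341
step 7: x_pred=-0.5528  r=-0.5972  x^+=-0.6854  v^+=3.4630  a^+=1.6467
step 8: x_pred=4.7650  r=-7.1750  x^+=3.1721  v^+=4.2722  a^+=0.5958

resid = -7.1750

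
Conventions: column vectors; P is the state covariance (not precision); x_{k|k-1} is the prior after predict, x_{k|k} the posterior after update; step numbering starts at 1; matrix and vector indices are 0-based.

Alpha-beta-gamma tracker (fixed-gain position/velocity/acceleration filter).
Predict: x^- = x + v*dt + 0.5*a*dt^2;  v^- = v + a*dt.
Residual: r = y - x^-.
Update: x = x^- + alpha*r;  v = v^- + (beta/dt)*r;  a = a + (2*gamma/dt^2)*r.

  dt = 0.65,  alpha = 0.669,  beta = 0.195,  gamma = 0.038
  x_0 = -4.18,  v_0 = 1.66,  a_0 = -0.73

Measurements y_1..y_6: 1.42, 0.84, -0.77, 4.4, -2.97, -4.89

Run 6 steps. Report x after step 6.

step 1: x_pred=-3.2552  r=4.6752  x^+=-0.1275  v^+=2.5881  a^+=0.1110
step 2: x_pred=1.5782  r=-0.7382  x^+=1.0843  v^+=2.4387  a^+=-0.0218
step 3: x_pred=2.6649  r=-3.4349  x^+=0.3670  v^+=1.3941  a^+=-0.6397
step 4: x_pred=1.1380  r=3.2620  x^+=3.3203  v^+=1.9569  a^+=-0.0529
step 5: x_pred=4.5811  r=-7.5511  x^+=-0.4706  v^+=-0.3428  a^+=-1.4112
step 6: x_pred=-0.9915  r=-3.8985  x^+=-3.5996  v^+=-2.4296  a^+=-2.1125

x_post = -3.5996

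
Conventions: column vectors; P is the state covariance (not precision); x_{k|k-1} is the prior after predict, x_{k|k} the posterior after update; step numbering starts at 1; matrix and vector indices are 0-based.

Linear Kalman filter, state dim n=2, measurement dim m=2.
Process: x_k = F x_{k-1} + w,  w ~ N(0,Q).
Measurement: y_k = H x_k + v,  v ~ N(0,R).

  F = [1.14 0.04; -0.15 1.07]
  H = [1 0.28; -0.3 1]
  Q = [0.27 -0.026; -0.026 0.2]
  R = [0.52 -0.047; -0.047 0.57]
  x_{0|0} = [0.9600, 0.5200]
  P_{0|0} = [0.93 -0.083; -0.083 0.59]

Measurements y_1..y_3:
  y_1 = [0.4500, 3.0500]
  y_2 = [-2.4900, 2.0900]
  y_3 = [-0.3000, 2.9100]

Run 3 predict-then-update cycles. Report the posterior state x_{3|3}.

x_post = [-1.3837, 2.3622]

step 1: x^-=[1.1152, 0.4124]  P^-=[1.4720 -0.2605; -0.2605 0.9231]  S=[1.9185 -0.4688; -0.4688 1.7819]  K=[0.6765 -0.2161; 0.1456 0.6002]  nu=[-0.7807, 2.9722]  x^+=[-0.0551, 2.0826]  P^+=[0.3739 -0.0428; -0.0428 0.3224]
step 2: x^-=[0.0205, 2.2367]  P^-=[0.7525 -0.1281; -0.1281 0.5913]  S=[1.2472 -0.2245; -0.2245 1.3059]  K=[0.5427 -0.1777; 0.1206 0.5030]  nu=[-3.1368, -0.1405]  x^+=[-1.6567, 1.7877]  P^+=[0.3008 -0.0365; -0.0365 0.2701]
step 3: x^-=[-1.8172, 2.1613]  P^-=[0.6580 -0.1102; -0.1102 0.5277]  S=[1.1576 -0.1976; -0.1976 1.2230]  K=[0.5129 -0.1686; 0.1138 0.4769]  nu=[0.9120, 0.2035]  x^+=[-1.3837, 2.3622]  P^+=[0.2844 -0.0349; -0.0349 0.2560]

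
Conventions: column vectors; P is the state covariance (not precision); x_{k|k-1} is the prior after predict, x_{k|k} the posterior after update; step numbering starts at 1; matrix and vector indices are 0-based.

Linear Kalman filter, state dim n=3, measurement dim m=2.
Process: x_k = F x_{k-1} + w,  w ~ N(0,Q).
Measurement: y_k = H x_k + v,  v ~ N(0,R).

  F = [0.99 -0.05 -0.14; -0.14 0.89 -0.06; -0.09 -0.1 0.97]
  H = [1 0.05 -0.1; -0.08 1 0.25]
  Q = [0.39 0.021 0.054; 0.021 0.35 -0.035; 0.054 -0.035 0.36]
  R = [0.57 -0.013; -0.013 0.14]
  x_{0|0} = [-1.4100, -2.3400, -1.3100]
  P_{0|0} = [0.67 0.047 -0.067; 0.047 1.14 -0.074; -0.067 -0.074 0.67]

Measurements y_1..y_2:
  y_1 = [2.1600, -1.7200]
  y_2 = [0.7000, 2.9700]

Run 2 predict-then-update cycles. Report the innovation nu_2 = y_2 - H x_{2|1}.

innov = [-0.5983, 4.6210]

step 1: x^-=[-1.0955, -1.8066, -0.9098]  P^-=[1.0755 -0.0636 -0.1581; -0.0636 1.2636 -0.2257; -0.1581 -0.2257 1.0341]  S=[1.6865 -0.1460; -0.1460 1.3788]  K=[0.6392 -0.0695; 0.0901 0.8888; -0.1603 0.0160]  nu=[3.2549, 0.2264]  x^+=[0.9692, -1.3120, -1.4281]  P^+=[0.3669 0.0065 0.0194; 0.0065 0.1842 -0.2415; 0.0194 -0.2415 0.9897]
step 2: x^-=[1.2251, -1.2177, -1.3412]  P^-=[0.7600 0.0046 -0.0855; 0.0046 0.5311 -0.3173; -0.0855 -0.3173 1.3396]  S=[1.3655 -0.0705; -0.0705 0.6038]  K=[0.5598 -0.0632; 0.0851 0.7577; -0.1713 0.0205]  nu=[-0.5983, 4.6210]  x^+=[0.5982, 2.2325, -1.1441]  P^+=[0.3248 -0.0021 0.0478; -0.0021 0.1837 -0.3158; 0.0478 -0.3158 1.2988]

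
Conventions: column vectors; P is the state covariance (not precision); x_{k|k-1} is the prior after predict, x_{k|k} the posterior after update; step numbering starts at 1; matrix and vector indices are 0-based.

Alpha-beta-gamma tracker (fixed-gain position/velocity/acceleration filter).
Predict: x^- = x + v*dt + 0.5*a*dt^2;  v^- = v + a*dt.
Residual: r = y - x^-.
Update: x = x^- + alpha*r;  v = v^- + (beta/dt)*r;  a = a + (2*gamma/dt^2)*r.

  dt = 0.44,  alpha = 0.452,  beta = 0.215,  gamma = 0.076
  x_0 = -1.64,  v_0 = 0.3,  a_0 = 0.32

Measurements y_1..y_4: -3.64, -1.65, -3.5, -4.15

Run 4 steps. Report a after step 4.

a_post = -1.4797

step 1: x_pred=-1.4770  r=-2.1630  x^+=-2.4547  v^+=-0.6161  a^+=-1.3782
step 2: x_pred=-2.8592  r=1.2092  x^+=-2.3126  v^+=-0.6317  a^+=-0.4288
step 3: x_pred=-2.6321  r=-0.8679  x^+=-3.0244  v^+=-1.2445  a^+=-1.1103
step 4: x_pred=-3.6794  r=-0.4706  x^+=-3.8921  v^+=-1.9629  a^+=-1.4797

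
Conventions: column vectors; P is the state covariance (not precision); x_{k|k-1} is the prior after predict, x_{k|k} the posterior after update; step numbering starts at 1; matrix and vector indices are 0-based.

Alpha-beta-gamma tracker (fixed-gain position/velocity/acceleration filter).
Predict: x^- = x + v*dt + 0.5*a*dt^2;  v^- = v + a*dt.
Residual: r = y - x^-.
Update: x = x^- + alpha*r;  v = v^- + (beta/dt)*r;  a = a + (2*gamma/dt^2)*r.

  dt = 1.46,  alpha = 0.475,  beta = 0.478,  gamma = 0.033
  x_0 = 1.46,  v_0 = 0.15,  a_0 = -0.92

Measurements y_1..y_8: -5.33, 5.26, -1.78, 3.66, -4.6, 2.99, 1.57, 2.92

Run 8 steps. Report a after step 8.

step 1: x_pred=0.6985  r=-6.0285  x^+=-2.1651  v^+=-3.1669  a^+=-1.1067
step 2: x_pred=-7.9682  r=13.2282  x^+=-1.6848  v^+=-0.4517  a^+=-0.6971
step 3: x_pred=-3.0873  r=1.3073  x^+=-2.4663  v^+=-1.0415  a^+=-0.6566
step 4: x_pred=-4.6867  r=8.3467  x^+=-0.7220  v^+=0.7326  a^+=-0.3982
step 5: x_pred=-0.0768  r=-4.5232  x^+=-2.2253  v^+=-1.3296  a^+=-0.5382
step 6: x_pred=-4.7402  r=7.7302  x^+=-1.0684  v^+=0.4154  a^+=-0.2989
step 7: x_pred=-0.7804  r=2.3504  x^+=0.3361  v^+=0.7486  a^+=-0.2261
step 8: x_pred=1.1880  r=1.7320  x^+=2.0107  v^+=0.9855  a^+=-0.1725

a_post = -0.1725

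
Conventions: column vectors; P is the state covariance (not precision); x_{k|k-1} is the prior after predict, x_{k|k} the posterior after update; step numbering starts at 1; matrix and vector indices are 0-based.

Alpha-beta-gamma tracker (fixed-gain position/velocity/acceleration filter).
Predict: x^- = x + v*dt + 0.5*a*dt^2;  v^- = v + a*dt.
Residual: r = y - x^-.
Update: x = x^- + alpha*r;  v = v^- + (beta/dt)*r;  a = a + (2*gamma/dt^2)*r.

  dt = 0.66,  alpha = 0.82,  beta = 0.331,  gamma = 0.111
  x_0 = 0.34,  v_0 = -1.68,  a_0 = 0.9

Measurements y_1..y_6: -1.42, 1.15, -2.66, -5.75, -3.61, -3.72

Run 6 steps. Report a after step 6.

a_post = 0.5686

step 1: x_pred=-0.5728  r=-0.8472  x^+=-1.2675  v^+=-1.5109  a^+=0.4682
step 2: x_pred=-2.1627  r=3.3127  x^+=0.5537  v^+=0.4595  a^+=2.1565
step 3: x_pred=1.3267  r=-3.9867  x^+=-1.9424  v^+=-0.1166  a^+=0.1247
step 4: x_pred=-1.9922  r=-3.7578  x^+=-5.0736  v^+=-1.9189  a^+=-1.7904
step 5: x_pred=-6.7300  r=3.1200  x^+=-4.1716  v^+=-1.5358  a^+=-0.2003
step 6: x_pred=-5.2289  r=1.5089  x^+=-3.9916  v^+=-0.9113  a^+=0.5686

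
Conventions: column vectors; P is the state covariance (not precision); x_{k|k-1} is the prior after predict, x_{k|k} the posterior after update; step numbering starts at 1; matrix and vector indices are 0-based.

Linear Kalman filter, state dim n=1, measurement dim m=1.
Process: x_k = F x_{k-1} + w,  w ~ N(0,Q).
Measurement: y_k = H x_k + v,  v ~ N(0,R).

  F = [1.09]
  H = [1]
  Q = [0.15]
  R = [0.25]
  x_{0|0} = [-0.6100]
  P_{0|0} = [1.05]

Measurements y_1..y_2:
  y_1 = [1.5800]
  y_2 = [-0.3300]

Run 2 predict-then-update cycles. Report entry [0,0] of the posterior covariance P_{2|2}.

P_post[0,0] = 0.1541

step 1: x^-=[-0.6649]  P^-=[1.3975]  S=[1.6475]  K=[0.8483]  nu=[2.2449]  x^+=[1.2393]  P^+=[0.2121]
step 2: x^-=[1.3509]  P^-=[0.4020]  S=[0.6520]  K=[0.6165]  nu=[-1.6809]  x^+=[0.3146]  P^+=[0.1541]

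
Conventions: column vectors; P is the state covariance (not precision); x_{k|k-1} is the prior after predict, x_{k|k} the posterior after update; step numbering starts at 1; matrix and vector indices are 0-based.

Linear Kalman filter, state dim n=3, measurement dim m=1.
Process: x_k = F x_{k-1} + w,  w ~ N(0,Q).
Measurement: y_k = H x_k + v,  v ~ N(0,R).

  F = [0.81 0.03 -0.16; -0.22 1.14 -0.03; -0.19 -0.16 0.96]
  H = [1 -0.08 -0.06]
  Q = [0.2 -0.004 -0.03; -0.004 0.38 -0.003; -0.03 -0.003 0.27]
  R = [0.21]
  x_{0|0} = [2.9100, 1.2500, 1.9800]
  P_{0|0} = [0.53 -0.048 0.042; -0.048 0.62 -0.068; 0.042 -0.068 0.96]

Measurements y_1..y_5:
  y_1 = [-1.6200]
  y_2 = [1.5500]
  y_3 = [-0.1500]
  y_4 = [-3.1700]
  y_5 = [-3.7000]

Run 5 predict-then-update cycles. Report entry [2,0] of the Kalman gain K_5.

K[2,0] = -0.8904

step 1: x^-=[2.0778, 0.7254, 1.1479]  P^-=[0.5603 -0.1037 -0.2253; -0.1037 1.2416 -0.1963; -0.2253 -0.1963 1.1924]  S=[0.8243]  K=[0.7062; -0.2320; -0.3410]  nu=[-3.5709]  x^+=[-0.4440, 1.5540, 2.3657]  P^+=[0.1492 0.0314 -0.0267; 0.0314 1.1972 -0.2615; -0.0267 -0.2615 1.0965]
step 2: x^-=[-0.6915, 1.7983, 2.1068]  P^-=[0.3380 0.0920 -0.2672; 0.0920 1.9459 -0.5343; -0.2672 -0.5343 1.4086]  S=[0.5777]  K=[0.6001; -0.0547; -0.5348]  nu=[2.5118]  x^+=[0.8157, 1.6608, 0.7635]  P^+=[0.1300 0.1110 -0.0818; 0.1110 1.9441 -0.5512; -0.0818 -0.5512 1.2433]
step 3: x^-=[0.5884, 1.6910, 0.3122]  P^-=[0.3507 0.2472 -0.3614; 0.2472 2.8950 -0.9972; -0.3614 -0.9972 1.6762]  S=[0.5796]  K=[0.6085; 0.1301; -0.6595]  nu=[-0.5844]  x^+=[0.2328, 1.6150, 0.6976]  P^+=[0.1362 0.2013 -0.1288; 0.2013 2.8851 -0.9475; -0.1288 -0.9475 1.4242]
step 4: x^-=[0.1254, 1.7689, 0.3671]  P^-=[0.3807 0.4341 -0.4664; 0.4341 4.0995 -1.6161; -0.4664 -1.6161 2.0116]  S=[0.5951]  K=[0.6283; 0.3412; -0.7693]  nu=[-3.1319]  x^+=[-1.8423, 0.7004, 2.7764]  P^+=[0.1457 0.3065 -0.1788; 0.3065 4.0303 -1.4599; -0.1788 -1.4599 1.6594]
step 5: x^-=[-1.9155, 1.1205, 2.9033]  P^-=[0.4170 0.6625 -0.5920; 0.6625 5.5700 -2.4034; -0.5920 -2.4034 2.4400]  S=[0.6134]  K=[0.6513; 0.5886; -0.8904]  nu=[-1.5207]  x^+=[-2.9059, 0.2253, 4.2573]  P^+=[0.1568 0.4273 -0.2363; 0.4273 5.3575 -2.0819; -0.2363 -2.0819 1.9538]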